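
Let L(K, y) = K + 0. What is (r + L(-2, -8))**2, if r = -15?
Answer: 289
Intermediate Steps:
L(K, y) = K
(r + L(-2, -8))**2 = (-15 - 2)**2 = (-17)**2 = 289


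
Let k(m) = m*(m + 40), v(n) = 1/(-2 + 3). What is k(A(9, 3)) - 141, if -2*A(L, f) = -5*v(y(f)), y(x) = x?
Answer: -139/4 ≈ -34.750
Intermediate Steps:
v(n) = 1 (v(n) = 1/1 = 1)
A(L, f) = 5/2 (A(L, f) = -(-5)/2 = -1/2*(-5) = 5/2)
k(m) = m*(40 + m)
k(A(9, 3)) - 141 = 5*(40 + 5/2)/2 - 141 = (5/2)*(85/2) - 141 = 425/4 - 141 = -139/4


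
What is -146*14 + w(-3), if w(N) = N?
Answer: -2047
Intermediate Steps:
-146*14 + w(-3) = -146*14 - 3 = -2044 - 3 = -2047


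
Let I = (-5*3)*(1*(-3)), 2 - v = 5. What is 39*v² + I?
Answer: 396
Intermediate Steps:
v = -3 (v = 2 - 1*5 = 2 - 5 = -3)
I = 45 (I = -15*(-3) = 45)
39*v² + I = 39*(-3)² + 45 = 39*9 + 45 = 351 + 45 = 396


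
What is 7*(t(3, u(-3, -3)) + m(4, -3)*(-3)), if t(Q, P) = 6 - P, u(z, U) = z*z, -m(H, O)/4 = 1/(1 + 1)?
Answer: 21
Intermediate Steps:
m(H, O) = -2 (m(H, O) = -4/(1 + 1) = -4/2 = -4*½ = -2)
u(z, U) = z²
7*(t(3, u(-3, -3)) + m(4, -3)*(-3)) = 7*((6 - 1*(-3)²) - 2*(-3)) = 7*((6 - 1*9) + 6) = 7*((6 - 9) + 6) = 7*(-3 + 6) = 7*3 = 21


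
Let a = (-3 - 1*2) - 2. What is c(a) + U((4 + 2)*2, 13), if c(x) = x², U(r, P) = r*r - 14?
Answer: 179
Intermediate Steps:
U(r, P) = -14 + r² (U(r, P) = r² - 14 = -14 + r²)
a = -7 (a = (-3 - 2) - 2 = -5 - 2 = -7)
c(a) + U((4 + 2)*2, 13) = (-7)² + (-14 + ((4 + 2)*2)²) = 49 + (-14 + (6*2)²) = 49 + (-14 + 12²) = 49 + (-14 + 144) = 49 + 130 = 179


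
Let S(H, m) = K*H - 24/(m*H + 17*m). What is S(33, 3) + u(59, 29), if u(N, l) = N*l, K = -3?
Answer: 40296/25 ≈ 1611.8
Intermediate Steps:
S(H, m) = -24/(17*m + H*m) - 3*H (S(H, m) = -3*H - 24/(m*H + 17*m) = -3*H - 24/(H*m + 17*m) = -3*H - 24/(17*m + H*m) = -24/(17*m + H*m) - 3*H)
S(33, 3) + u(59, 29) = 3*(-8 - 1*3*33² - 17*33*3)/(3*(17 + 33)) + 59*29 = 3*(⅓)*(-8 - 1*3*1089 - 1683)/50 + 1711 = 3*(⅓)*(1/50)*(-8 - 3267 - 1683) + 1711 = 3*(⅓)*(1/50)*(-4958) + 1711 = -2479/25 + 1711 = 40296/25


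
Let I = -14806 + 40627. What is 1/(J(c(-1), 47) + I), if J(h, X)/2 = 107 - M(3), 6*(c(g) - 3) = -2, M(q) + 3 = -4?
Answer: 1/26049 ≈ 3.8389e-5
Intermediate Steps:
M(q) = -7 (M(q) = -3 - 4 = -7)
I = 25821
c(g) = 8/3 (c(g) = 3 + (⅙)*(-2) = 3 - ⅓ = 8/3)
J(h, X) = 228 (J(h, X) = 2*(107 - 1*(-7)) = 2*(107 + 7) = 2*114 = 228)
1/(J(c(-1), 47) + I) = 1/(228 + 25821) = 1/26049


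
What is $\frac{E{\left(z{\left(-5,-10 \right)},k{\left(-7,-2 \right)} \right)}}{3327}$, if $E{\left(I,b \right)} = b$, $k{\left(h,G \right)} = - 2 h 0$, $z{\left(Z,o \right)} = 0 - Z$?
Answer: $0$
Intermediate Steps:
$z{\left(Z,o \right)} = - Z$
$k{\left(h,G \right)} = 0$
$\frac{E{\left(z{\left(-5,-10 \right)},k{\left(-7,-2 \right)} \right)}}{3327} = \frac{0}{3327} = 0 \cdot \frac{1}{3327} = 0$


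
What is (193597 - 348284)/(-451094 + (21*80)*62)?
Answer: 154687/346934 ≈ 0.44587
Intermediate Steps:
(193597 - 348284)/(-451094 + (21*80)*62) = -154687/(-451094 + 1680*62) = -154687/(-451094 + 104160) = -154687/(-346934) = -154687*(-1/346934) = 154687/346934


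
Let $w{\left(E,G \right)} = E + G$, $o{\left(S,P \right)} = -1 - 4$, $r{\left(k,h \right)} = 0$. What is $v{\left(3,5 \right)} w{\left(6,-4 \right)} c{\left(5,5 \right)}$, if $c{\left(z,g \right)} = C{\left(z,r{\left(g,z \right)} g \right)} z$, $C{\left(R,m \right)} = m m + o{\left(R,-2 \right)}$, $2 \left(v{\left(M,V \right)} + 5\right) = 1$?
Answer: $225$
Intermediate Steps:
$v{\left(M,V \right)} = - \frac{9}{2}$ ($v{\left(M,V \right)} = -5 + \frac{1}{2} \cdot 1 = -5 + \frac{1}{2} = - \frac{9}{2}$)
$o{\left(S,P \right)} = -5$ ($o{\left(S,P \right)} = -1 - 4 = -5$)
$C{\left(R,m \right)} = -5 + m^{2}$ ($C{\left(R,m \right)} = m m - 5 = m^{2} - 5 = -5 + m^{2}$)
$c{\left(z,g \right)} = - 5 z$ ($c{\left(z,g \right)} = \left(-5 + \left(0 g\right)^{2}\right) z = \left(-5 + 0^{2}\right) z = \left(-5 + 0\right) z = - 5 z$)
$v{\left(3,5 \right)} w{\left(6,-4 \right)} c{\left(5,5 \right)} = - \frac{9 \left(6 - 4\right)}{2} \left(\left(-5\right) 5\right) = \left(- \frac{9}{2}\right) 2 \left(-25\right) = \left(-9\right) \left(-25\right) = 225$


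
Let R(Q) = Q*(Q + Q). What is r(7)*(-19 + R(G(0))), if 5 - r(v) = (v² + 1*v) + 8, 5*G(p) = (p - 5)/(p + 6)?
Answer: 20119/18 ≈ 1117.7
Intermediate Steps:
G(p) = (-5 + p)/(5*(6 + p)) (G(p) = ((p - 5)/(p + 6))/5 = ((-5 + p)/(6 + p))/5 = (-5 + p)/(5*(6 + p)))
r(v) = -3 - v - v² (r(v) = 5 - ((v² + 1*v) + 8) = 5 - ((v² + v) + 8) = 5 - ((v + v²) + 8) = 5 - (8 + v + v²) = 5 + (-8 - v - v²) = -3 - v - v²)
R(Q) = 2*Q² (R(Q) = Q*(2*Q) = 2*Q²)
r(7)*(-19 + R(G(0))) = (-3 - 1*7 - 1*7²)*(-19 + 2*((-5 + 0)/(5*(6 + 0)))²) = (-3 - 7 - 1*49)*(-19 + 2*((⅕)*(-5)/6)²) = (-3 - 7 - 49)*(-19 + 2*((⅕)*(⅙)*(-5))²) = -59*(-19 + 2*(-⅙)²) = -59*(-19 + 2*(1/36)) = -59*(-19 + 1/18) = -59*(-341/18) = 20119/18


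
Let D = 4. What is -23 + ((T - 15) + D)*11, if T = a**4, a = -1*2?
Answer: 32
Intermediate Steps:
a = -2
T = 16 (T = (-2)**4 = 16)
-23 + ((T - 15) + D)*11 = -23 + ((16 - 15) + 4)*11 = -23 + (1 + 4)*11 = -23 + 5*11 = -23 + 55 = 32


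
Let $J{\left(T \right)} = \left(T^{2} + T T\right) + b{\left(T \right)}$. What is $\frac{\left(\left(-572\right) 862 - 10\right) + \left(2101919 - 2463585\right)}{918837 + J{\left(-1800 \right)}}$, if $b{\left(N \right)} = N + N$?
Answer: $- \frac{854740}{7395237} \approx -0.11558$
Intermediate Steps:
$b{\left(N \right)} = 2 N$
$J{\left(T \right)} = 2 T + 2 T^{2}$ ($J{\left(T \right)} = \left(T^{2} + T T\right) + 2 T = \left(T^{2} + T^{2}\right) + 2 T = 2 T^{2} + 2 T = 2 T + 2 T^{2}$)
$\frac{\left(\left(-572\right) 862 - 10\right) + \left(2101919 - 2463585\right)}{918837 + J{\left(-1800 \right)}} = \frac{\left(\left(-572\right) 862 - 10\right) + \left(2101919 - 2463585\right)}{918837 + 2 \left(-1800\right) \left(1 - 1800\right)} = \frac{\left(-493064 - 10\right) + \left(2101919 - 2463585\right)}{918837 + 2 \left(-1800\right) \left(-1799\right)} = \frac{-493074 - 361666}{918837 + 6476400} = - \frac{854740}{7395237}$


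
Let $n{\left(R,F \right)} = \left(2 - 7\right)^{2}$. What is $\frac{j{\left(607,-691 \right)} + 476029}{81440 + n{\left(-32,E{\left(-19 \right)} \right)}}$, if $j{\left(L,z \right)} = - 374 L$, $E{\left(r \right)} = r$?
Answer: $\frac{249011}{81465} \approx 3.0567$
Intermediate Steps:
$n{\left(R,F \right)} = 25$ ($n{\left(R,F \right)} = \left(-5\right)^{2} = 25$)
$\frac{j{\left(607,-691 \right)} + 476029}{81440 + n{\left(-32,E{\left(-19 \right)} \right)}} = \frac{\left(-374\right) 607 + 476029}{81440 + 25} = \frac{-227018 + 476029}{81465} = 249011 \cdot \frac{1}{81465} = \frac{249011}{81465}$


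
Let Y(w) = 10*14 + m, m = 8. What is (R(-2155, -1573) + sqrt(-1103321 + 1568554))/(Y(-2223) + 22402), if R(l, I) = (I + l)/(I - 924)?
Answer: 1864/28153675 + sqrt(465233)/22550 ≈ 0.030314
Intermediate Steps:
R(l, I) = (I + l)/(-924 + I)
Y(w) = 148 (Y(w) = 10*14 + 8 = 140 + 8 = 148)
(R(-2155, -1573) + sqrt(-1103321 + 1568554))/(Y(-2223) + 22402) = ((-1573 - 2155)/(-924 - 1573) + sqrt(-1103321 + 1568554))/(148 + 22402) = (-3728/(-2497) + sqrt(465233))/22550 = (-1/2497*(-3728) + sqrt(465233))*(1/22550) = (3728/2497 + sqrt(465233))*(1/22550) = 1864/28153675 + sqrt(465233)/22550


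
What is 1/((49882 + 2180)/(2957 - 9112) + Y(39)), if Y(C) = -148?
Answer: -6155/963002 ≈ -0.0063915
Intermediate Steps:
1/((49882 + 2180)/(2957 - 9112) + Y(39)) = 1/((49882 + 2180)/(2957 - 9112) - 148) = 1/(52062/(-6155) - 148) = 1/(52062*(-1/6155) - 148) = 1/(-52062/6155 - 148) = 1/(-963002/6155) = -6155/963002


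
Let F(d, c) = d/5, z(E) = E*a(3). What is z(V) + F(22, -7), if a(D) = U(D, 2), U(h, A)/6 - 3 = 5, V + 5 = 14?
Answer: 2182/5 ≈ 436.40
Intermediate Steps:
V = 9 (V = -5 + 14 = 9)
U(h, A) = 48 (U(h, A) = 18 + 6*5 = 18 + 30 = 48)
a(D) = 48
z(E) = 48*E (z(E) = E*48 = 48*E)
F(d, c) = d/5 (F(d, c) = d*(⅕) = d/5)
z(V) + F(22, -7) = 48*9 + (⅕)*22 = 432 + 22/5 = 2182/5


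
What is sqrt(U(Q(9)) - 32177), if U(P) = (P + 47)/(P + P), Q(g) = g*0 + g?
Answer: I*sqrt(289565)/3 ≈ 179.37*I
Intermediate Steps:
Q(g) = g (Q(g) = 0 + g = g)
U(P) = (47 + P)/(2*P) (U(P) = (47 + P)/((2*P)) = (47 + P)*(1/(2*P)) = (47 + P)/(2*P))
sqrt(U(Q(9)) - 32177) = sqrt((1/2)*(47 + 9)/9 - 32177) = sqrt((1/2)*(1/9)*56 - 32177) = sqrt(28/9 - 32177) = sqrt(-289565/9) = I*sqrt(289565)/3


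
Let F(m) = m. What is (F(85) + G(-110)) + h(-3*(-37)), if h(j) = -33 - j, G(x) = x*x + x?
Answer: 11931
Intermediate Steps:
G(x) = x + x² (G(x) = x² + x = x + x²)
(F(85) + G(-110)) + h(-3*(-37)) = (85 - 110*(1 - 110)) + (-33 - (-3)*(-37)) = (85 - 110*(-109)) + (-33 - 1*111) = (85 + 11990) + (-33 - 111) = 12075 - 144 = 11931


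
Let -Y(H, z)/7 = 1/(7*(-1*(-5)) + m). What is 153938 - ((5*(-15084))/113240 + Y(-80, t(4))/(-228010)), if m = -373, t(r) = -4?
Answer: 33585992218012447/218177752780 ≈ 1.5394e+5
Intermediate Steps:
Y(H, z) = 7/338 (Y(H, z) = -7/(7*(-1*(-5)) - 373) = -7/(7*5 - 373) = -7/(35 - 373) = -7/(-338) = -7*(-1/338) = 7/338)
153938 - ((5*(-15084))/113240 + Y(-80, t(4))/(-228010)) = 153938 - ((5*(-15084))/113240 + (7/338)/(-228010)) = 153938 - (-75420*1/113240 + (7/338)*(-1/228010)) = 153938 - (-3771/5662 - 7/77067380) = 153938 - 1*(-145310564807/218177752780) = 153938 + 145310564807/218177752780 = 33585992218012447/218177752780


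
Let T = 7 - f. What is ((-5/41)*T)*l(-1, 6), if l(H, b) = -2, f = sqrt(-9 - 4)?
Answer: 70/41 - 10*I*sqrt(13)/41 ≈ 1.7073 - 0.8794*I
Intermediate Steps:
f = I*sqrt(13) (f = sqrt(-13) = I*sqrt(13) ≈ 3.6056*I)
T = 7 - I*sqrt(13) ≈ 7.0 - 3.6056*I
((-5/41)*T)*l(-1, 6) = ((-5/41)*(7 - I*sqrt(13)))*(-2) = ((-5*1/41)*(7 - I*sqrt(13)))*(-2) = -5*(7 - I*sqrt(13))/41*(-2) = (-35/41 + 5*I*sqrt(13)/41)*(-2) = 70/41 - 10*I*sqrt(13)/41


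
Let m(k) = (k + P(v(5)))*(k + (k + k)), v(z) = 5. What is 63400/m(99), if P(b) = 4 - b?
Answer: 31700/14553 ≈ 2.1782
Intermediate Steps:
m(k) = 3*k*(-1 + k) (m(k) = (k + (4 - 1*5))*(k + (k + k)) = (k + (4 - 5))*(k + 2*k) = (k - 1)*(3*k) = (-1 + k)*(3*k) = 3*k*(-1 + k))
63400/m(99) = 63400/((3*99*(-1 + 99))) = 63400/((3*99*98)) = 63400/29106 = 63400*(1/29106) = 31700/14553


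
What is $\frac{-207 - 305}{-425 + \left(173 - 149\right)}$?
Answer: $\frac{512}{401} \approx 1.2768$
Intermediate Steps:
$\frac{-207 - 305}{-425 + \left(173 - 149\right)} = - \frac{512}{-425 + \left(173 - 149\right)} = - \frac{512}{-425 + 24} = - \frac{512}{-401} = \left(-512\right) \left(- \frac{1}{401}\right) = \frac{512}{401}$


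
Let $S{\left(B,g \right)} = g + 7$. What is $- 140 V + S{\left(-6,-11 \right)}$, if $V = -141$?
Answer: $19736$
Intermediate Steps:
$S{\left(B,g \right)} = 7 + g$
$- 140 V + S{\left(-6,-11 \right)} = \left(-140\right) \left(-141\right) + \left(7 - 11\right) = 19740 - 4 = 19736$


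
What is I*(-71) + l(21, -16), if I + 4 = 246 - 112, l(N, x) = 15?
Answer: -9215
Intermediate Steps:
I = 130 (I = -4 + (246 - 112) = -4 + 134 = 130)
I*(-71) + l(21, -16) = 130*(-71) + 15 = -9230 + 15 = -9215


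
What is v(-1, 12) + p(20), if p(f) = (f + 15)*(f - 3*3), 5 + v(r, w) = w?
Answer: 392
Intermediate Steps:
v(r, w) = -5 + w
p(f) = (-9 + f)*(15 + f) (p(f) = (15 + f)*(f - 9) = (15 + f)*(-9 + f) = (-9 + f)*(15 + f))
v(-1, 12) + p(20) = (-5 + 12) + (-135 + 20² + 6*20) = 7 + (-135 + 400 + 120) = 7 + 385 = 392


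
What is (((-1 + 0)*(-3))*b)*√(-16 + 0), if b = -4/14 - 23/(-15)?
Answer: 524*I/35 ≈ 14.971*I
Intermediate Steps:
b = 131/105 (b = -4*1/14 - 23*(-1/15) = -2/7 + 23/15 = 131/105 ≈ 1.2476)
(((-1 + 0)*(-3))*b)*√(-16 + 0) = (((-1 + 0)*(-3))*(131/105))*√(-16 + 0) = (-1*(-3)*(131/105))*√(-16) = (3*(131/105))*(4*I) = 131*(4*I)/35 = 524*I/35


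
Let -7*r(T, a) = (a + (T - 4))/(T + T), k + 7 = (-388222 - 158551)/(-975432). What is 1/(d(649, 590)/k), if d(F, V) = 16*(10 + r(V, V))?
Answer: -1852969045/45384900096 ≈ -0.040828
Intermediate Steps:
k = -6281251/975432 (k = -7 + (-388222 - 158551)/(-975432) = -7 - 546773*(-1/975432) = -7 + 546773/975432 = -6281251/975432 ≈ -6.4395)
r(T, a) = -(-4 + T + a)/(14*T) (r(T, a) = -(a + (T - 4))/(7*(T + T)) = -(a + (-4 + T))/(7*(2*T)) = -(-4 + T + a)*1/(2*T)/7 = -(-4 + T + a)/(14*T))
d(F, V) = 160 + 8*(4 - 2*V)/(7*V) (d(F, V) = 16*(10 + (4 - V - V)/(14*V)) = 16*(10 + (4 - 2*V)/(14*V)) = 160 + 8*(4 - 2*V)/(7*V))
1/(d(649, 590)/k) = 1/(((16/7)*(2 + 69*590)/590)/(-6281251/975432)) = 1/(((16/7)*(1/590)*(2 + 40710))*(-975432/6281251)) = 1/(((16/7)*(1/590)*40712)*(-975432/6281251)) = 1/((46528/295)*(-975432/6281251)) = 1/(-45384900096/1852969045) = -1852969045/45384900096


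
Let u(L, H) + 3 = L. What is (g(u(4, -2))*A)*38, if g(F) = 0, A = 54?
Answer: 0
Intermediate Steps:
u(L, H) = -3 + L
(g(u(4, -2))*A)*38 = (0*54)*38 = 0*38 = 0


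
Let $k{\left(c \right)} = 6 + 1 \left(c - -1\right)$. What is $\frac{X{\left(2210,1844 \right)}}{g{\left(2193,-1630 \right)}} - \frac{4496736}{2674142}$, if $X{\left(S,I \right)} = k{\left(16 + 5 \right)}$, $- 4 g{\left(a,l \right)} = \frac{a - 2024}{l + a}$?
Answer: $- \frac{84690323168}{225964999} \approx -374.79$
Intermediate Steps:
$g{\left(a,l \right)} = - \frac{-2024 + a}{4 \left(a + l\right)}$ ($g{\left(a,l \right)} = - \frac{\left(a - 2024\right) \frac{1}{l + a}}{4} = - \frac{\left(-2024 + a\right) \frac{1}{a + l}}{4} = - \frac{\frac{1}{a + l} \left(-2024 + a\right)}{4} = - \frac{-2024 + a}{4 \left(a + l\right)}$)
$k{\left(c \right)} = 7 + c$ ($k{\left(c \right)} = 6 + 1 \left(c + 1\right) = 6 + 1 \left(1 + c\right) = 6 + \left(1 + c\right) = 7 + c$)
$X{\left(S,I \right)} = 28$ ($X{\left(S,I \right)} = 7 + \left(16 + 5\right) = 7 + 21 = 28$)
$\frac{X{\left(2210,1844 \right)}}{g{\left(2193,-1630 \right)}} - \frac{4496736}{2674142} = \frac{28}{\frac{1}{2193 - 1630} \left(506 - \frac{2193}{4}\right)} - \frac{4496736}{2674142} = \frac{28}{\frac{1}{563} \left(506 - \frac{2193}{4}\right)} - \frac{2248368}{1337071} = \frac{28}{\frac{1}{563} \left(- \frac{169}{4}\right)} - \frac{2248368}{1337071} = \frac{28}{- \frac{169}{2252}} - \frac{2248368}{1337071} = 28 \left(- \frac{2252}{169}\right) - \frac{2248368}{1337071} = - \frac{63056}{169} - \frac{2248368}{1337071} = - \frac{84690323168}{225964999}$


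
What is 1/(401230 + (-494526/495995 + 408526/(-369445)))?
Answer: 36648574555/14704430503300362 ≈ 2.4924e-6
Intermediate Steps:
1/(401230 + (-494526/495995 + 408526/(-369445))) = 1/(401230 + (-494526*1/495995 + 408526*(-1/369445))) = 1/(401230 + (-494526/495995 - 408526/369445)) = 1/(401230 - 77065402288/36648574555) = 1/(14704430503300362/36648574555) = 36648574555/14704430503300362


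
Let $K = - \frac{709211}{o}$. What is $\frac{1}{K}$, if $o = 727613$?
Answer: $- \frac{727613}{709211} \approx -1.0259$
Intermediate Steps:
$K = - \frac{709211}{727613} \approx -0.97471$
$\frac{1}{K} = \frac{1}{- \frac{709211}{727613}} = - \frac{727613}{709211}$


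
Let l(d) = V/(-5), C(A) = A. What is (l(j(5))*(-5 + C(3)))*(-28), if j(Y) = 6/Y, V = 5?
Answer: -56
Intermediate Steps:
l(d) = -1 (l(d) = 5/(-5) = 5*(-⅕) = -1)
(l(j(5))*(-5 + C(3)))*(-28) = -(-5 + 3)*(-28) = -1*(-2)*(-28) = 2*(-28) = -56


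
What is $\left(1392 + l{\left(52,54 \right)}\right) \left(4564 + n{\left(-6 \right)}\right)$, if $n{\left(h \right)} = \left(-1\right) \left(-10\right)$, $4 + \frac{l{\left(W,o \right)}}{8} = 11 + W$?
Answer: $8525936$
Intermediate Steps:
$l{\left(W,o \right)} = 56 + 8 W$ ($l{\left(W,o \right)} = -32 + 8 \left(11 + W\right) = -32 + \left(88 + 8 W\right) = 56 + 8 W$)
$n{\left(h \right)} = 10$
$\left(1392 + l{\left(52,54 \right)}\right) \left(4564 + n{\left(-6 \right)}\right) = \left(1392 + \left(56 + 8 \cdot 52\right)\right) \left(4564 + 10\right) = \left(1392 + \left(56 + 416\right)\right) 4574 = \left(1392 + 472\right) 4574 = 1864 \cdot 4574 = 8525936$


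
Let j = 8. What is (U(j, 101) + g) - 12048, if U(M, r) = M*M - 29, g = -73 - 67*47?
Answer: -15235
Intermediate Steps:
g = -3222 (g = -73 - 3149 = -3222)
U(M, r) = -29 + M**2 (U(M, r) = M**2 - 29 = -29 + M**2)
(U(j, 101) + g) - 12048 = ((-29 + 8**2) - 3222) - 12048 = ((-29 + 64) - 3222) - 12048 = (35 - 3222) - 12048 = -3187 - 12048 = -15235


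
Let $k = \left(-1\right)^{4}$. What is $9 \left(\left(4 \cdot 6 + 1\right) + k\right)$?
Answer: $234$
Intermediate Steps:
$k = 1$
$9 \left(\left(4 \cdot 6 + 1\right) + k\right) = 9 \left(\left(4 \cdot 6 + 1\right) + 1\right) = 9 \left(\left(24 + 1\right) + 1\right) = 9 \left(25 + 1\right) = 9 \cdot 26 = 234$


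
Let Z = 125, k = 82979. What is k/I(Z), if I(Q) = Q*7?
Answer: 82979/875 ≈ 94.833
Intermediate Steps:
I(Q) = 7*Q
k/I(Z) = 82979/((7*125)) = 82979/875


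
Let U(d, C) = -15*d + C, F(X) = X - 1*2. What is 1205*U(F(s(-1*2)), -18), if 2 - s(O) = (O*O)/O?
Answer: -57840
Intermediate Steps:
s(O) = 2 - O (s(O) = 2 - O*O/O = 2 - O²/O = 2 - O)
F(X) = -2 + X (F(X) = X - 2 = -2 + X)
U(d, C) = C - 15*d
1205*U(F(s(-1*2)), -18) = 1205*(-18 - 15*(-2 + (2 - (-1)*2))) = 1205*(-18 - 15*(-2 + (2 - 1*(-2)))) = 1205*(-18 - 15*(-2 + (2 + 2))) = 1205*(-18 - 15*(-2 + 4)) = 1205*(-18 - 15*2) = 1205*(-18 - 30) = 1205*(-48) = -57840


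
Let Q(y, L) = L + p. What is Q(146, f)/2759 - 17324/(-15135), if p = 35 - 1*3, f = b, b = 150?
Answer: 50551486/41757465 ≈ 1.2106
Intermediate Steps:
f = 150
p = 32 (p = 35 - 3 = 32)
Q(y, L) = 32 + L (Q(y, L) = L + 32 = 32 + L)
Q(146, f)/2759 - 17324/(-15135) = (32 + 150)/2759 - 17324/(-15135) = 182*(1/2759) - 17324*(-1/15135) = 182/2759 + 17324/15135 = 50551486/41757465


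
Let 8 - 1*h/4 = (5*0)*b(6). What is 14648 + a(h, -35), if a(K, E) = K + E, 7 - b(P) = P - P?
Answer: 14645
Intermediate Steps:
b(P) = 7 (b(P) = 7 - (P - P) = 7 - 1*0 = 7 + 0 = 7)
h = 32 (h = 32 - 4*5*0*7 = 32 - 0*7 = 32 - 4*0 = 32 + 0 = 32)
a(K, E) = E + K
14648 + a(h, -35) = 14648 + (-35 + 32) = 14648 - 3 = 14645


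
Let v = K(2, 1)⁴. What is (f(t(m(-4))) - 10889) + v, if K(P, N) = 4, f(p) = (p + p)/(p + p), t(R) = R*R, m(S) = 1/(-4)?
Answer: -10632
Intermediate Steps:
m(S) = -¼ (m(S) = 1*(-¼) = -¼)
t(R) = R²
f(p) = 1 (f(p) = (2*p)/((2*p)) = (2*p)*(1/(2*p)) = 1)
v = 256 (v = 4⁴ = 256)
(f(t(m(-4))) - 10889) + v = (1 - 10889) + 256 = -10888 + 256 = -10632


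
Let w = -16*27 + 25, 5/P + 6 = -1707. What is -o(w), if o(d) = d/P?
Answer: -697191/5 ≈ -1.3944e+5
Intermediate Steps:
P = -5/1713 (P = 5/(-6 - 1707) = 5/(-1713) = 5*(-1/1713) = -5/1713 ≈ -0.0029189)
w = -407 (w = -432 + 25 = -407)
o(d) = -1713*d/5 (o(d) = d/(-5/1713) = d*(-1713/5) = -1713*d/5)
-o(w) = -(-1713)*(-407)/5 = -1*697191/5 = -697191/5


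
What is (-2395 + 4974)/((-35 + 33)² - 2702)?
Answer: -2579/2698 ≈ -0.95589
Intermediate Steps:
(-2395 + 4974)/((-35 + 33)² - 2702) = 2579/((-2)² - 2702) = 2579/(4 - 2702) = 2579/(-2698) = 2579*(-1/2698) = -2579/2698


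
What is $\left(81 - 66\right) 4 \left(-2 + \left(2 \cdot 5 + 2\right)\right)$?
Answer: $600$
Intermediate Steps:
$\left(81 - 66\right) 4 \left(-2 + \left(2 \cdot 5 + 2\right)\right) = 15 \cdot 4 \left(-2 + \left(10 + 2\right)\right) = 15 \cdot 4 \left(-2 + 12\right) = 15 \cdot 4 \cdot 10 = 15 \cdot 40 = 600$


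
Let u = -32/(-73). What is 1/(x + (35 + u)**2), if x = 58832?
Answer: 5329/320208297 ≈ 1.6642e-5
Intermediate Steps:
u = 32/73 (u = -32*(-1/73) = 32/73 ≈ 0.43836)
1/(x + (35 + u)**2) = 1/(58832 + (35 + 32/73)**2) = 1/(58832 + (2587/73)**2) = 1/(58832 + 6692569/5329) = 1/(320208297/5329) = 5329/320208297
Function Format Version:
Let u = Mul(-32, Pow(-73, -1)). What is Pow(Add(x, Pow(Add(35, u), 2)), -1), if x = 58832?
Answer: Rational(5329, 320208297) ≈ 1.6642e-5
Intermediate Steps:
u = Rational(32, 73) (u = Mul(-32, Rational(-1, 73)) = Rational(32, 73) ≈ 0.43836)
Pow(Add(x, Pow(Add(35, u), 2)), -1) = Pow(Add(58832, Pow(Add(35, Rational(32, 73)), 2)), -1) = Pow(Add(58832, Pow(Rational(2587, 73), 2)), -1) = Pow(Add(58832, Rational(6692569, 5329)), -1) = Pow(Rational(320208297, 5329), -1) = Rational(5329, 320208297)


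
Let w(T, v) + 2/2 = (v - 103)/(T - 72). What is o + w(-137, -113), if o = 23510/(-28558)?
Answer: -2356842/2984311 ≈ -0.78974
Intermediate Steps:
o = -11755/14279 (o = 23510*(-1/28558) = -11755/14279 ≈ -0.82324)
w(T, v) = -1 + (-103 + v)/(-72 + T) (w(T, v) = -1 + (v - 103)/(T - 72) = -1 + (-103 + v)/(-72 + T))
o + w(-137, -113) = -11755/14279 + (-31 - 113 - 1*(-137))/(-72 - 137) = -11755/14279 + (-31 - 113 + 137)/(-209) = -11755/14279 - 1/209*(-7) = -11755/14279 + 7/209 = -2356842/2984311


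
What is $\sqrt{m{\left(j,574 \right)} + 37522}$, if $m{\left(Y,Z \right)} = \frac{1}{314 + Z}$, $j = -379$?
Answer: $\frac{\sqrt{7396937214}}{444} \approx 193.71$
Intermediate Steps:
$\sqrt{m{\left(j,574 \right)} + 37522} = \sqrt{\frac{1}{314 + 574} + 37522} = \sqrt{\frac{1}{888} + 37522} = \sqrt{\frac{33319537}{888}} = \frac{\sqrt{7396937214}}{444}$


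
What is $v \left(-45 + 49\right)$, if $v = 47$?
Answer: $188$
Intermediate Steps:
$v \left(-45 + 49\right) = 47 \left(-45 + 49\right) = 47 \cdot 4 = 188$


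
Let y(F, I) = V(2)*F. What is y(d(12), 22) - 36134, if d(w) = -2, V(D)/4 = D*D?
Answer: -36166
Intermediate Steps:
V(D) = 4*D² (V(D) = 4*(D*D) = 4*D²)
y(F, I) = 16*F (y(F, I) = (4*2²)*F = (4*4)*F = 16*F)
y(d(12), 22) - 36134 = 16*(-2) - 36134 = -32 - 36134 = -36166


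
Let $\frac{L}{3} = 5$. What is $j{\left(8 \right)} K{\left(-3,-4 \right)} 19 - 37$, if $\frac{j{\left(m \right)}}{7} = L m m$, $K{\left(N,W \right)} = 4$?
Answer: $510683$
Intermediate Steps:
$L = 15$ ($L = 3 \cdot 5 = 15$)
$j{\left(m \right)} = 105 m^{2}$ ($j{\left(m \right)} = 7 \cdot 15 m m = 7 \cdot 15 m^{2} = 105 m^{2}$)
$j{\left(8 \right)} K{\left(-3,-4 \right)} 19 - 37 = 105 \cdot 8^{2} \cdot 4 \cdot 19 - 37 = 105 \cdot 64 \cdot 76 - 37 = 6720 \cdot 76 - 37 = 510720 - 37 = 510683$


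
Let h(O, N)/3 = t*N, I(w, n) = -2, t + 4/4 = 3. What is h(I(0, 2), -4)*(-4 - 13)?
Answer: 408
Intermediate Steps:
t = 2 (t = -1 + 3 = 2)
h(O, N) = 6*N (h(O, N) = 3*(2*N) = 6*N)
h(I(0, 2), -4)*(-4 - 13) = (6*(-4))*(-4 - 13) = -24*(-17) = 408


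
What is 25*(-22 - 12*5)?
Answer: -2050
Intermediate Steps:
25*(-22 - 12*5) = 25*(-22 - 60) = 25*(-82) = -2050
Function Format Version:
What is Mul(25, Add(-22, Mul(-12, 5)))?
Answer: -2050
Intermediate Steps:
Mul(25, Add(-22, Mul(-12, 5))) = Mul(25, Add(-22, -60)) = Mul(25, -82) = -2050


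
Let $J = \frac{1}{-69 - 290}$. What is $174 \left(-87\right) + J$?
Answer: $- \frac{5434543}{359} \approx -15138.0$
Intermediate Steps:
$J = - \frac{1}{359}$ ($J = \frac{1}{-359} = - \frac{1}{359} \approx -0.0027855$)
$174 \left(-87\right) + J = 174 \left(-87\right) - \frac{1}{359} = -15138 - \frac{1}{359} = - \frac{5434543}{359}$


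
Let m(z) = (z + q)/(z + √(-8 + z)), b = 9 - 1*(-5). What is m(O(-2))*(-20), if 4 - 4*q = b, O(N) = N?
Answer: -90/7 - 45*I*√10/7 ≈ -12.857 - 20.329*I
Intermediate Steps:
b = 14 (b = 9 + 5 = 14)
q = -5/2 (q = 1 - ¼*14 = 1 - 7/2 = -5/2 ≈ -2.5000)
m(z) = (-5/2 + z)/(z + √(-8 + z)) (m(z) = (z - 5/2)/(z + √(-8 + z)) = (-5/2 + z)/(z + √(-8 + z)))
m(O(-2))*(-20) = ((-5/2 - 2)/(-2 + √(-8 - 2)))*(-20) = (-9/2/(-2 + √(-10)))*(-20) = (-9/2/(-2 + I*√10))*(-20) = -9/(2*(-2 + I*√10))*(-20) = 90/(-2 + I*√10)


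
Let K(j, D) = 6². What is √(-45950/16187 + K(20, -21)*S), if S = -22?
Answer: I*√208262816098/16187 ≈ 28.193*I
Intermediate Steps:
K(j, D) = 36
√(-45950/16187 + K(20, -21)*S) = √(-45950/16187 + 36*(-22)) = √(-45950*1/16187 - 792) = √(-45950/16187 - 792) = √(-12866054/16187) = I*√208262816098/16187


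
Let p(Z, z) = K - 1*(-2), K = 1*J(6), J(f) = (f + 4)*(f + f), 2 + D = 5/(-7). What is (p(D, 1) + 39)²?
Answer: 25921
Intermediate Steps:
D = -19/7 (D = -2 + 5/(-7) = -2 + 5*(-⅐) = -2 - 5/7 = -19/7 ≈ -2.7143)
J(f) = 2*f*(4 + f) (J(f) = (4 + f)*(2*f) = 2*f*(4 + f))
K = 120 (K = 1*(2*6*(4 + 6)) = 1*(2*6*10) = 1*120 = 120)
p(Z, z) = 122 (p(Z, z) = 120 - 1*(-2) = 120 + 2 = 122)
(p(D, 1) + 39)² = (122 + 39)² = 161² = 25921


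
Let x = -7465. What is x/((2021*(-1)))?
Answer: 7465/2021 ≈ 3.6937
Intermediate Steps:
x/((2021*(-1))) = -7465/(2021*(-1)) = -7465/(-2021) = -7465*(-1/2021) = 7465/2021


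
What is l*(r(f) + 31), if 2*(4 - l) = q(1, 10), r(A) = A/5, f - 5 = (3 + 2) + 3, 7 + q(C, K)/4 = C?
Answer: 2688/5 ≈ 537.60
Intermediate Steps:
q(C, K) = -28 + 4*C
f = 13 (f = 5 + ((3 + 2) + 3) = 5 + (5 + 3) = 5 + 8 = 13)
r(A) = A/5 (r(A) = A*(1/5) = A/5)
l = 16 (l = 4 - (-28 + 4*1)/2 = 4 - (-28 + 4)/2 = 4 - 1/2*(-24) = 4 + 12 = 16)
l*(r(f) + 31) = 16*((1/5)*13 + 31) = 16*(13/5 + 31) = 16*(168/5) = 2688/5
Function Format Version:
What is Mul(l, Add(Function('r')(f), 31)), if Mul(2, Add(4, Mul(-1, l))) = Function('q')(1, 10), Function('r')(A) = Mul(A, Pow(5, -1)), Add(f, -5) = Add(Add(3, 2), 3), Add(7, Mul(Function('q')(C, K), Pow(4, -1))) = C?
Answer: Rational(2688, 5) ≈ 537.60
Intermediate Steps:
Function('q')(C, K) = Add(-28, Mul(4, C))
f = 13 (f = Add(5, Add(Add(3, 2), 3)) = Add(5, Add(5, 3)) = Add(5, 8) = 13)
Function('r')(A) = Mul(Rational(1, 5), A) (Function('r')(A) = Mul(A, Rational(1, 5)) = Mul(Rational(1, 5), A))
l = 16 (l = Add(4, Mul(Rational(-1, 2), Add(-28, Mul(4, 1)))) = Add(4, Mul(Rational(-1, 2), Add(-28, 4))) = Add(4, Mul(Rational(-1, 2), -24)) = Add(4, 12) = 16)
Mul(l, Add(Function('r')(f), 31)) = Mul(16, Add(Mul(Rational(1, 5), 13), 31)) = Mul(16, Add(Rational(13, 5), 31)) = Mul(16, Rational(168, 5)) = Rational(2688, 5)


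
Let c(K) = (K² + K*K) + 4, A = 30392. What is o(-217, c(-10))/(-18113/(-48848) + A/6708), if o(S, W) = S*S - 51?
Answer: 89610776736/9337735 ≈ 9596.6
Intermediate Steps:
c(K) = 4 + 2*K² (c(K) = (K² + K²) + 4 = 2*K² + 4 = 4 + 2*K²)
o(S, W) = -51 + S² (o(S, W) = S² - 51 = -51 + S²)
o(-217, c(-10))/(-18113/(-48848) + A/6708) = (-51 + (-217)²)/(-18113/(-48848) + 30392/6708) = (-51 + 47089)/(-18113*(-1/48848) + 30392*(1/6708)) = 47038/(18113/48848 + 7598/1677) = 47038/(9337735/1905072) = 47038*(1905072/9337735) = 89610776736/9337735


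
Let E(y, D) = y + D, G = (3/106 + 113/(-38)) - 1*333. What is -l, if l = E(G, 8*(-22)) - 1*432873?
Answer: 436418640/1007 ≈ 4.3339e+5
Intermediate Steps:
G = -338297/1007 (G = (3*(1/106) + 113*(-1/38)) - 333 = (3/106 - 113/38) - 333 = -2966/1007 - 333 = -338297/1007 ≈ -335.95)
E(y, D) = D + y
l = -436418640/1007 (l = (8*(-22) - 338297/1007) - 1*432873 = (-176 - 338297/1007) - 432873 = -515529/1007 - 432873 = -436418640/1007 ≈ -4.3339e+5)
-l = -1*(-436418640/1007) = 436418640/1007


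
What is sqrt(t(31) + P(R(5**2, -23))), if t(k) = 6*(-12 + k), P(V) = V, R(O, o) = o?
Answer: sqrt(91) ≈ 9.5394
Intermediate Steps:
t(k) = -72 + 6*k
sqrt(t(31) + P(R(5**2, -23))) = sqrt((-72 + 6*31) - 23) = sqrt((-72 + 186) - 23) = sqrt(114 - 23) = sqrt(91)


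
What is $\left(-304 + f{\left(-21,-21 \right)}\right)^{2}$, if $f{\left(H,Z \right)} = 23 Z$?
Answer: $619369$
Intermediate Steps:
$\left(-304 + f{\left(-21,-21 \right)}\right)^{2} = \left(-304 + 23 \left(-21\right)\right)^{2} = \left(-304 - 483\right)^{2} = \left(-787\right)^{2} = 619369$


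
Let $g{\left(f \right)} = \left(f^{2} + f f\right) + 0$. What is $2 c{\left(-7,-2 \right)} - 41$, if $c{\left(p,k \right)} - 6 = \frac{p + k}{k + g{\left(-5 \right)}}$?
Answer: $- \frac{235}{8} \approx -29.375$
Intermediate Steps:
$g{\left(f \right)} = 2 f^{2}$ ($g{\left(f \right)} = \left(f^{2} + f^{2}\right) + 0 = 2 f^{2} + 0 = 2 f^{2}$)
$c{\left(p,k \right)} = 6 + \frac{k + p}{50 + k}$ ($c{\left(p,k \right)} = 6 + \frac{p + k}{k + 2 \left(-5\right)^{2}} = 6 + \frac{k + p}{k + 2 \cdot 25} = 6 + \frac{k + p}{k + 50} = 6 + \frac{k + p}{50 + k}$)
$2 c{\left(-7,-2 \right)} - 41 = 2 \frac{300 - 7 + 7 \left(-2\right)}{50 - 2} - 41 = 2 \frac{300 - 7 - 14}{48} - 41 = 2 \cdot \frac{1}{48} \cdot 279 - 41 = 2 \cdot \frac{93}{16} - 41 = \frac{93}{8} - 41 = - \frac{235}{8}$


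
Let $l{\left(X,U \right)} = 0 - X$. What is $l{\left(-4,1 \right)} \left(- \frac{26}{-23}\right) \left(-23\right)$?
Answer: $-104$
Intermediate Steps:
$l{\left(X,U \right)} = - X$
$l{\left(-4,1 \right)} \left(- \frac{26}{-23}\right) \left(-23\right) = \left(-1\right) \left(-4\right) \left(- \frac{26}{-23}\right) \left(-23\right) = 4 \left(\left(-26\right) \left(- \frac{1}{23}\right)\right) \left(-23\right) = 4 \cdot \frac{26}{23} \left(-23\right) = \frac{104}{23} \left(-23\right) = -104$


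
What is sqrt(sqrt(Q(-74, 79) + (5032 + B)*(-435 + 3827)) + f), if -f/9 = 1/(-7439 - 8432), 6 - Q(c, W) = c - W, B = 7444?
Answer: sqrt(142839 + 251888641*sqrt(42318751))/15871 ≈ 80.655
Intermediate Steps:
Q(c, W) = 6 + W - c (Q(c, W) = 6 - (c - W) = 6 + (W - c) = 6 + W - c)
f = 9/15871 (f = -9/(-7439 - 8432) = -9/(-15871) = -9*(-1/15871) = 9/15871 ≈ 0.00056707)
sqrt(sqrt(Q(-74, 79) + (5032 + B)*(-435 + 3827)) + f) = sqrt(sqrt((6 + 79 - 1*(-74)) + (5032 + 7444)*(-435 + 3827)) + 9/15871) = sqrt(sqrt((6 + 79 + 74) + 12476*3392) + 9/15871) = sqrt(sqrt(159 + 42318592) + 9/15871) = sqrt(sqrt(42318751) + 9/15871) = sqrt(9/15871 + sqrt(42318751))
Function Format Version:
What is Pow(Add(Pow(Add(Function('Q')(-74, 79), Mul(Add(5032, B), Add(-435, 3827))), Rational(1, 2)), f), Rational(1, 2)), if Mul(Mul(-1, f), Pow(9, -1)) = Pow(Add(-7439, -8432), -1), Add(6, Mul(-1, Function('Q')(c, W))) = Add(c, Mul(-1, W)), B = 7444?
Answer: Mul(Rational(1, 15871), Pow(Add(142839, Mul(251888641, Pow(42318751, Rational(1, 2)))), Rational(1, 2))) ≈ 80.655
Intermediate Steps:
Function('Q')(c, W) = Add(6, W, Mul(-1, c)) (Function('Q')(c, W) = Add(6, Mul(-1, Add(c, Mul(-1, W)))) = Add(6, Add(W, Mul(-1, c))) = Add(6, W, Mul(-1, c)))
f = Rational(9, 15871) (f = Mul(-9, Pow(Add(-7439, -8432), -1)) = Mul(-9, Pow(-15871, -1)) = Mul(-9, Rational(-1, 15871)) = Rational(9, 15871) ≈ 0.00056707)
Pow(Add(Pow(Add(Function('Q')(-74, 79), Mul(Add(5032, B), Add(-435, 3827))), Rational(1, 2)), f), Rational(1, 2)) = Pow(Add(Pow(Add(Add(6, 79, Mul(-1, -74)), Mul(Add(5032, 7444), Add(-435, 3827))), Rational(1, 2)), Rational(9, 15871)), Rational(1, 2)) = Pow(Add(Pow(Add(Add(6, 79, 74), Mul(12476, 3392)), Rational(1, 2)), Rational(9, 15871)), Rational(1, 2)) = Pow(Add(Pow(Add(159, 42318592), Rational(1, 2)), Rational(9, 15871)), Rational(1, 2)) = Pow(Add(Pow(42318751, Rational(1, 2)), Rational(9, 15871)), Rational(1, 2)) = Pow(Add(Rational(9, 15871), Pow(42318751, Rational(1, 2))), Rational(1, 2))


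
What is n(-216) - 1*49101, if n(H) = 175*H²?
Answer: 8115699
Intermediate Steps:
n(-216) - 1*49101 = 175*(-216)² - 1*49101 = 175*46656 - 49101 = 8164800 - 49101 = 8115699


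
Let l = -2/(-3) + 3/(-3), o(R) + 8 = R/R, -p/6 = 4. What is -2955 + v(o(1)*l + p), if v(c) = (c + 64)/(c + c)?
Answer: -384277/130 ≈ -2956.0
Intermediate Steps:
p = -24 (p = -6*4 = -24)
o(R) = -7 (o(R) = -8 + R/R = -8 + 1 = -7)
l = -⅓ (l = -2*(-⅓) + 3*(-⅓) = ⅔ - 1 = -⅓ ≈ -0.33333)
v(c) = (64 + c)/(2*c) (v(c) = (64 + c)/((2*c)) = (64 + c)*(1/(2*c)) = (64 + c)/(2*c))
-2955 + v(o(1)*l + p) = -2955 + (64 + (-7*(-⅓) - 24))/(2*(-7*(-⅓) - 24)) = -2955 + (64 + (7/3 - 24))/(2*(7/3 - 24)) = -2955 + (64 - 65/3)/(2*(-65/3)) = -2955 + (½)*(-3/65)*(127/3) = -2955 - 127/130 = -384277/130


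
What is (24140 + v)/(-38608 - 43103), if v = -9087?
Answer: -15053/81711 ≈ -0.18422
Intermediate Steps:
(24140 + v)/(-38608 - 43103) = (24140 - 9087)/(-38608 - 43103) = 15053/(-81711) = 15053*(-1/81711) = -15053/81711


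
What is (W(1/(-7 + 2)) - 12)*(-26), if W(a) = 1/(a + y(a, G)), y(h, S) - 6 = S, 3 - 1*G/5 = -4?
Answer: 31759/102 ≈ 311.36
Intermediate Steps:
G = 35 (G = 15 - 5*(-4) = 15 + 20 = 35)
y(h, S) = 6 + S
W(a) = 1/(41 + a) (W(a) = 1/(a + (6 + 35)) = 1/(a + 41) = 1/(41 + a))
(W(1/(-7 + 2)) - 12)*(-26) = (1/(41 + 1/(-7 + 2)) - 12)*(-26) = (1/(41 + 1/(-5)) - 12)*(-26) = (1/(41 - ⅕) - 12)*(-26) = (1/(204/5) - 12)*(-26) = (5/204 - 12)*(-26) = -2443/204*(-26) = 31759/102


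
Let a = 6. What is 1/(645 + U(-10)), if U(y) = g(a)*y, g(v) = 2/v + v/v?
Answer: 3/1895 ≈ 0.0015831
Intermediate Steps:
g(v) = 1 + 2/v (g(v) = 2/v + 1 = 1 + 2/v)
U(y) = 4*y/3 (U(y) = ((2 + 6)/6)*y = ((⅙)*8)*y = 4*y/3)
1/(645 + U(-10)) = 1/(645 + (4/3)*(-10)) = 1/(645 - 40/3) = 1/(1895/3) = 3/1895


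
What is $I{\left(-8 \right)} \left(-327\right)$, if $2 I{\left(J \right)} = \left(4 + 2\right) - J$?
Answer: $-2289$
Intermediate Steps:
$I{\left(J \right)} = 3 - \frac{J}{2}$ ($I{\left(J \right)} = \frac{\left(4 + 2\right) - J}{2} = \frac{6 - J}{2} = 3 - \frac{J}{2}$)
$I{\left(-8 \right)} \left(-327\right) = \left(3 - -4\right) \left(-327\right) = \left(3 + 4\right) \left(-327\right) = 7 \left(-327\right) = -2289$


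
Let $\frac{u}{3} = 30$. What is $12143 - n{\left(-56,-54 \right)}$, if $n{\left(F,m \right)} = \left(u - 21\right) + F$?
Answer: $12130$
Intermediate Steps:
$u = 90$ ($u = 3 \cdot 30 = 90$)
$n{\left(F,m \right)} = 69 + F$ ($n{\left(F,m \right)} = \left(90 - 21\right) + F = 69 + F$)
$12143 - n{\left(-56,-54 \right)} = 12143 - \left(69 - 56\right) = 12143 - 13 = 12130$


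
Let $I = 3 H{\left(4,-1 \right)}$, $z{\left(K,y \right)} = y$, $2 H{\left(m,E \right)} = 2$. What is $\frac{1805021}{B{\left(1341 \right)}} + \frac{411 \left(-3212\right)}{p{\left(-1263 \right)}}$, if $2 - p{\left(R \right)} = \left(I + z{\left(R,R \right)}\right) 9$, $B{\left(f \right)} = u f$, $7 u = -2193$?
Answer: $- \frac{2012784592295}{16677350523} \approx -120.69$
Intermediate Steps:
$u = - \frac{2193}{7}$ ($u = \frac{1}{7} \left(-2193\right) = - \frac{2193}{7} \approx -313.29$)
$H{\left(m,E \right)} = 1$ ($H{\left(m,E \right)} = \frac{1}{2} \cdot 2 = 1$)
$B{\left(f \right)} = - \frac{2193 f}{7}$
$I = 3$ ($I = 3 \cdot 1 = 3$)
$p{\left(R \right)} = -25 - 9 R$ ($p{\left(R \right)} = 2 - \left(3 + R\right) 9 = 2 - \left(27 + 9 R\right) = -25 - 9 R$)
$\frac{1805021}{B{\left(1341 \right)}} + \frac{411 \left(-3212\right)}{p{\left(-1263 \right)}} = \frac{1805021}{\left(- \frac{2193}{7}\right) 1341} + \frac{411 \left(-3212\right)}{-25 - -11367} = \frac{1805021}{- \frac{2940813}{7}} - \frac{1320132}{-25 + 11367} = 1805021 \left(- \frac{7}{2940813}\right) - \frac{1320132}{11342} = - \frac{12635147}{2940813} - \frac{660066}{5671} = - \frac{2012784592295}{16677350523}$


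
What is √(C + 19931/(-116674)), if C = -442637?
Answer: I*√6025541139211306/116674 ≈ 665.31*I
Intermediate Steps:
√(C + 19931/(-116674)) = √(-442637 + 19931/(-116674)) = √(-442637 + 19931*(-1/116674)) = √(-442637 - 19931/116674) = √(-51644249269/116674) = I*√6025541139211306/116674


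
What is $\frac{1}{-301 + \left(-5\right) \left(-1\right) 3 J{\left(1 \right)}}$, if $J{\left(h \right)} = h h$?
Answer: $- \frac{1}{286} \approx -0.0034965$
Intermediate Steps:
$J{\left(h \right)} = h^{2}$
$\frac{1}{-301 + \left(-5\right) \left(-1\right) 3 J{\left(1 \right)}} = \frac{1}{-301 + \left(-5\right) \left(-1\right) 3 \cdot 1^{2}} = \frac{1}{-301 + 5 \cdot 3 \cdot 1} = \frac{1}{-301 + 5 \cdot 3} = \frac{1}{-301 + 15} = \frac{1}{-286} = - \frac{1}{286}$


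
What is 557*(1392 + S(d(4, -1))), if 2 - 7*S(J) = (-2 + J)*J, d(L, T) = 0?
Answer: 5428522/7 ≈ 7.7550e+5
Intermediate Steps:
S(J) = 2/7 - J*(-2 + J)/7 (S(J) = 2/7 - (-2 + J)*J/7 = 2/7 - J*(-2 + J)/7)
557*(1392 + S(d(4, -1))) = 557*(1392 + (2/7 - ⅐*0² + (2/7)*0)) = 557*(1392 + (2/7 - ⅐*0 + 0)) = 557*(1392 + (2/7 + 0 + 0)) = 557*(1392 + 2/7) = 557*(9746/7) = 5428522/7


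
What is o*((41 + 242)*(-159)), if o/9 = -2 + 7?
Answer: -2024865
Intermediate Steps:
o = 45 (o = 9*(-2 + 7) = 9*5 = 45)
o*((41 + 242)*(-159)) = 45*((41 + 242)*(-159)) = 45*(283*(-159)) = 45*(-44997) = -2024865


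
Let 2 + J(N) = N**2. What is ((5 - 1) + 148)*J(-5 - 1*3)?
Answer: 9424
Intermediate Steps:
J(N) = -2 + N**2
((5 - 1) + 148)*J(-5 - 1*3) = ((5 - 1) + 148)*(-2 + (-5 - 1*3)**2) = (4 + 148)*(-2 + (-5 - 3)**2) = 152*(-2 + (-8)**2) = 152*(-2 + 64) = 152*62 = 9424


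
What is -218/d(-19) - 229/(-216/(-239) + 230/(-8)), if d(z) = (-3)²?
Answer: -3833062/239589 ≈ -15.998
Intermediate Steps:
d(z) = 9
-218/d(-19) - 229/(-216/(-239) + 230/(-8)) = -218/9 - 229/(-216/(-239) + 230/(-8)) = -218*⅑ - 229/(-216*(-1/239) + 230*(-⅛)) = -218/9 - 229/(216/239 - 115/4) = -218/9 - 229/(-26621/956) = -218/9 - 229*(-956/26621) = -218/9 + 218924/26621 = -3833062/239589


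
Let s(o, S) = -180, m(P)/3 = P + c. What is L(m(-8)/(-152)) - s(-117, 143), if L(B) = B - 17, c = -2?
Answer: 12403/76 ≈ 163.20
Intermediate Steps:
m(P) = -6 + 3*P (m(P) = 3*(P - 2) = 3*(-2 + P) = -6 + 3*P)
L(B) = -17 + B
L(m(-8)/(-152)) - s(-117, 143) = (-17 + (-6 + 3*(-8))/(-152)) - 1*(-180) = (-17 + (-6 - 24)*(-1/152)) + 180 = (-17 - 30*(-1/152)) + 180 = (-17 + 15/76) + 180 = -1277/76 + 180 = 12403/76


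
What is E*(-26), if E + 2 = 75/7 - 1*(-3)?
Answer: -2132/7 ≈ -304.57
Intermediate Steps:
E = 82/7 (E = -2 + (75/7 - 1*(-3)) = -2 + (75*(⅐) + 3) = -2 + (75/7 + 3) = -2 + 96/7 = 82/7 ≈ 11.714)
E*(-26) = (82/7)*(-26) = -2132/7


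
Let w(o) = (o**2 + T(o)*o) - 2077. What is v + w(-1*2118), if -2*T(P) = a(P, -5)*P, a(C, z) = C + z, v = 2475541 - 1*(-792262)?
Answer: 4769559976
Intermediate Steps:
v = 3267803 (v = 2475541 + 792262 = 3267803)
T(P) = -P*(-5 + P)/2 (T(P) = -(P - 5)*P/2 = -(-5 + P)*P/2 = -P*(-5 + P)/2)
w(o) = -2077 + o**2 + o**2*(5 - o)/2 (w(o) = (o**2 + (o*(5 - o)/2)*o) - 2077 = (o**2 + o**2*(5 - o)/2) - 2077 = -2077 + o**2 + o**2*(5 - o)/2)
v + w(-1*2118) = 3267803 + (-2077 - (-1*2118)**3/2 + 7*(-1*2118)**2/2) = 3267803 + (-2077 - 1/2*(-2118)**3 + (7/2)*(-2118)**2) = 3267803 + (-2077 - 1/2*(-9501187032) + (7/2)*4485924) = 3267803 + (-2077 + 4750593516 + 15700734) = 3267803 + 4766292173 = 4769559976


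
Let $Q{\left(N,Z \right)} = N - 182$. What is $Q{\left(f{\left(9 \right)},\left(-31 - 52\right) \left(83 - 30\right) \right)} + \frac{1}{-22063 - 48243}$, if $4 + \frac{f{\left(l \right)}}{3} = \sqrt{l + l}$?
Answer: $- \frac{13639365}{70306} + 9 \sqrt{2} \approx -181.27$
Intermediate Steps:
$f{\left(l \right)} = -12 + 3 \sqrt{2} \sqrt{l}$ ($f{\left(l \right)} = -12 + 3 \sqrt{l + l} = -12 + 3 \sqrt{2 l} = -12 + 3 \sqrt{2} \sqrt{l}$)
$Q{\left(N,Z \right)} = -182 + N$
$Q{\left(f{\left(9 \right)},\left(-31 - 52\right) \left(83 - 30\right) \right)} + \frac{1}{-22063 - 48243} = \left(-182 - \left(12 - 3 \sqrt{2} \sqrt{9}\right)\right) + \frac{1}{-22063 - 48243} = \left(-182 - \left(12 - 3 \sqrt{2} \cdot 3\right)\right) + \frac{1}{-70306} = \left(-182 - \left(12 - 9 \sqrt{2}\right)\right) - \frac{1}{70306} = \left(-194 + 9 \sqrt{2}\right) - \frac{1}{70306} = - \frac{13639365}{70306} + 9 \sqrt{2}$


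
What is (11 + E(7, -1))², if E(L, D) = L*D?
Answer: 16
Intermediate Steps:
E(L, D) = D*L
(11 + E(7, -1))² = (11 - 1*7)² = (11 - 7)² = 4² = 16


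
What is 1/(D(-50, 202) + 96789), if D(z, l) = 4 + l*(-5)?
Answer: 1/95783 ≈ 1.0440e-5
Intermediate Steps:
D(z, l) = 4 - 5*l
1/(D(-50, 202) + 96789) = 1/((4 - 5*202) + 96789) = 1/((4 - 1010) + 96789) = 1/(-1006 + 96789) = 1/95783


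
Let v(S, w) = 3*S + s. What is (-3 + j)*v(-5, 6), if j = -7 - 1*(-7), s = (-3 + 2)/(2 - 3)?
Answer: 42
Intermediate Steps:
s = 1 (s = -1/(-1) = -1*(-1) = 1)
j = 0 (j = -7 + 7 = 0)
v(S, w) = 1 + 3*S (v(S, w) = 3*S + 1 = 1 + 3*S)
(-3 + j)*v(-5, 6) = (-3 + 0)*(1 + 3*(-5)) = -3*(1 - 15) = -3*(-14) = 42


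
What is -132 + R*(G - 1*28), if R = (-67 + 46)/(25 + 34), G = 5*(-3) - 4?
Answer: -6801/59 ≈ -115.27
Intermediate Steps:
G = -19 (G = -15 - 4 = -19)
R = -21/59 ≈ -0.35593
-132 + R*(G - 1*28) = -132 - 21*(-19 - 1*28)/59 = -132 - 21*(-19 - 28)/59 = -132 - 21/59*(-47) = -132 + 987/59 = -6801/59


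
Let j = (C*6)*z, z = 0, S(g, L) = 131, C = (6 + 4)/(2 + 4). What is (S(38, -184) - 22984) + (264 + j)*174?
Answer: 23083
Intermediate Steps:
C = 5/3 (C = 10/6 = 10*(⅙) = 5/3 ≈ 1.6667)
j = 0 (j = ((5/3)*6)*0 = 10*0 = 0)
(S(38, -184) - 22984) + (264 + j)*174 = (131 - 22984) + (264 + 0)*174 = -22853 + 264*174 = -22853 + 45936 = 23083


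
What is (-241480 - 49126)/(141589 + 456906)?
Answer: -290606/598495 ≈ -0.48556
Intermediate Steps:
(-241480 - 49126)/(141589 + 456906) = -290606/598495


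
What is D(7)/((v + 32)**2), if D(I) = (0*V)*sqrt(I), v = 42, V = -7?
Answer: 0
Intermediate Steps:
D(I) = 0 (D(I) = (0*(-7))*sqrt(I) = 0*sqrt(I) = 0)
D(7)/((v + 32)**2) = 0/((42 + 32)**2) = 0/(74**2) = 0/5476 = 0*(1/5476) = 0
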